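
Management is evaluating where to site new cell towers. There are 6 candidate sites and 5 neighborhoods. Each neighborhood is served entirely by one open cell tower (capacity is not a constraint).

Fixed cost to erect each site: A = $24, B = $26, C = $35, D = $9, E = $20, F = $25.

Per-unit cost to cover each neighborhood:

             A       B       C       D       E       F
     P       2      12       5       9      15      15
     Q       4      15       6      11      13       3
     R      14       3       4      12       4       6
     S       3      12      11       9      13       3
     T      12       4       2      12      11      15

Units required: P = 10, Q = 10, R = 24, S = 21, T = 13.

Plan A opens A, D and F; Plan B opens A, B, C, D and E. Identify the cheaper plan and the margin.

Plan B is cheaper by 136.

Plan A: {A, D, F}: P→A 2·10=20, Q→F 3·10=30, R→F 6·24=144, S→A 3·21=63, T→A 12·13=156. Service 413; fixed 58; total 471.
Plan B: {A, B, C, D, E}: P→A 2·10=20, Q→A 4·10=40, R→B 3·24=72, S→A 3·21=63, T→C 2·13=26. Service 221; fixed 114; total 335.
Difference: |471 − 335| = 136.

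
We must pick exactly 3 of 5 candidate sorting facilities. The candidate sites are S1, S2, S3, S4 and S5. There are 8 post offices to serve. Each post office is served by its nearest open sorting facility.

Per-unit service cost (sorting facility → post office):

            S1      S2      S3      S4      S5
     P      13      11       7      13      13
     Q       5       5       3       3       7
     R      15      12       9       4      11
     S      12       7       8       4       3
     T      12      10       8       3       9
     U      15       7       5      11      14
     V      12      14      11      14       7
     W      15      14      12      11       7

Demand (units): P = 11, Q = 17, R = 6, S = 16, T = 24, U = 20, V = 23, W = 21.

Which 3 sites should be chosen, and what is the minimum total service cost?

With exactly 3 open, each post office uses its cheapest among the chosen.
{S3, S4, S5}: P→S3 7·11=77, Q→S3 3·17=51, R→S4 4·6=24, S→S5 3·16=48, T→S4 3·24=72, U→S3 5·20=100, V→S5 7·23=161, W→S5 7·21=147. Service cost 680.
{S2, S4, S5}: service cost 764
{S1, S3, S5}: service cost 830
Among all 10 size-3 choices, {S3, S4, S5} is lowest.

Choose S3, S4 and S5; total service cost 680.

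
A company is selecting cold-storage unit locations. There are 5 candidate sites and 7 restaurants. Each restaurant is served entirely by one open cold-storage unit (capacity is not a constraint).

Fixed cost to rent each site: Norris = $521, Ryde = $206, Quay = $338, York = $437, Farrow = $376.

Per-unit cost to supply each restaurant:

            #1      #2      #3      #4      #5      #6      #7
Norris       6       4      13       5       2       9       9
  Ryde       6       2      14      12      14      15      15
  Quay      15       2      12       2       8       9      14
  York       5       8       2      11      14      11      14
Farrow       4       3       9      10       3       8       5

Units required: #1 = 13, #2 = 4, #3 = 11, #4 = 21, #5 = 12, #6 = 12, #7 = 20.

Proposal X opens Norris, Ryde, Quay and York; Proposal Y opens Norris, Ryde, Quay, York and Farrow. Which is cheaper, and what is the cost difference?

Proposal X is cheaper by 271.

Proposal X: {Norris, Ryde, Quay, York}: #1→York 5·13=65, #2→Ryde 2·4=8, #3→York 2·11=22, #4→Quay 2·21=42, #5→Norris 2·12=24, #6→Norris 9·12=108, #7→Norris 9·20=180. Service 449; fixed 1502; total 1951.
Proposal Y: {Norris, Ryde, Quay, York, Farrow}: #1→Farrow 4·13=52, #2→Ryde 2·4=8, #3→York 2·11=22, #4→Quay 2·21=42, #5→Norris 2·12=24, #6→Farrow 8·12=96, #7→Farrow 5·20=100. Service 344; fixed 1878; total 2222.
Difference: |1951 − 2222| = 271.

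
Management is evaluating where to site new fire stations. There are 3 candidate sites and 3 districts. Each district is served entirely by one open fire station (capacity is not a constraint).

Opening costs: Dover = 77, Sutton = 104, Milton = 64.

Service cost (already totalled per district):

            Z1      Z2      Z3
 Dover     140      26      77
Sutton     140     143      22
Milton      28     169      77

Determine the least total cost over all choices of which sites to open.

Minimum total cost: 272

For any fixed open set, each district goes to its cheapest open site; total = fixed + service.
{Dover, Milton}: Z1→Milton 28, Z2→Dover 26, Z3→Dover 77. Service 131; fixed 141; total 272.
{Dover}: Z1→Dover 140, Z2→Dover 26, Z3→Dover 77. Service 243; fixed 77; total 320.
{Dover, Sutton, Milton}: service 76 + fixed 245 = 321
{Milton}: Z1→Milton 28, Z2→Milton 169, Z3→Milton 77. Service 274; fixed 64; total 338.
No other subset beats 272.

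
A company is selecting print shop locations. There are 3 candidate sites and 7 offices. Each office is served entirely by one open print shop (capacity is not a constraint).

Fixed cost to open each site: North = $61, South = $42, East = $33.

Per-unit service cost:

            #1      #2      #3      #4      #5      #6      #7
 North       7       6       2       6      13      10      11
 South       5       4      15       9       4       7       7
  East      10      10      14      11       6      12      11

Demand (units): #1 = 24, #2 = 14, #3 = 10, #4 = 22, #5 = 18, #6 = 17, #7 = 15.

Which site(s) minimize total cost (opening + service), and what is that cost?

For any fixed open set, each office goes to its cheapest open site; total = fixed + service.
{North, South}: #1→South 5·24=120, #2→South 4·14=56, #3→North 2·10=20, #4→North 6·22=132, #5→South 4·18=72, #6→South 7·17=119, #7→South 7·15=105. Service 624; fixed 103; total 727.
{North, South, East}: service 624 + fixed 136 = 760
{South}: service 820 + fixed 42 = 862
{East}: service 1239 + fixed 33 = 1272
No other subset beats 727.

Open North and South; minimum total cost 727.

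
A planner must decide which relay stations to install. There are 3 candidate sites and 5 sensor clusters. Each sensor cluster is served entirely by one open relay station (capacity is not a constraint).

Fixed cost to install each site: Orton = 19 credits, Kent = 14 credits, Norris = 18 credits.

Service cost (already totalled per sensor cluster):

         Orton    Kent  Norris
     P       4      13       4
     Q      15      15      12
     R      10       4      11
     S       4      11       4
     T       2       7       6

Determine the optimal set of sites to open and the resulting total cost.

For any fixed open set, each sensor cluster goes to its cheapest open site; total = fixed + service.
{Orton}: P→Orton 4, Q→Orton 15, R→Orton 10, S→Orton 4, T→Orton 2. Service 35; fixed 19; total 54.
{Norris}: service 37 + fixed 18 = 55
{Orton, Kent}: service 29 + fixed 33 = 62
{Orton, Kent, Norris}: service 26 + fixed 51 = 77
No other subset beats 54.

Open Orton only; minimum total cost 54.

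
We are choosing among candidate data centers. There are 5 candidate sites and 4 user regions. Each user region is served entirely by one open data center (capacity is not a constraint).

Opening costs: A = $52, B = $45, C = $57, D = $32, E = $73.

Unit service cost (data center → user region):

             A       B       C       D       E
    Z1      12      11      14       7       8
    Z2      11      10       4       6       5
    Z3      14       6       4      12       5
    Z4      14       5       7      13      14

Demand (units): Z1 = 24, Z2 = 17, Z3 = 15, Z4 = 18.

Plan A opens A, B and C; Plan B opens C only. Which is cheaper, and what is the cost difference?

Plan A is cheaper by 11.

Plan A: {A, B, C}: Z1→B 11·24=264, Z2→C 4·17=68, Z3→C 4·15=60, Z4→B 5·18=90. Service 482; fixed 154; total 636.
Plan B: {C}: Z1→C 14·24=336, Z2→C 4·17=68, Z3→C 4·15=60, Z4→C 7·18=126. Service 590; fixed 57; total 647.
Difference: |636 − 647| = 11.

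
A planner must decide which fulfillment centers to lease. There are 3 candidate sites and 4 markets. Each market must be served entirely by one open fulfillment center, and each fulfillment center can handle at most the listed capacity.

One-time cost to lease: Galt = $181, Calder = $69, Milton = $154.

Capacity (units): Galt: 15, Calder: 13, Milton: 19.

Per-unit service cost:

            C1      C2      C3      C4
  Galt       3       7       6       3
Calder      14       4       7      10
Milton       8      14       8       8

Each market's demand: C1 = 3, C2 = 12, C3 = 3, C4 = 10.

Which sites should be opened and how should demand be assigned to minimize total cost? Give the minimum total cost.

Minimum total cost: 399

Open {Calder, Milton}: C1→Milton 8·3=24, C2→Calder 4·12=48, C3→Milton 8·3=24, C4→Milton 8·10=80.
Loads: Calder carries 12/13, Milton carries 16/19. Service 176; fixed 223; total 399.
Next best feasible plan costs 464.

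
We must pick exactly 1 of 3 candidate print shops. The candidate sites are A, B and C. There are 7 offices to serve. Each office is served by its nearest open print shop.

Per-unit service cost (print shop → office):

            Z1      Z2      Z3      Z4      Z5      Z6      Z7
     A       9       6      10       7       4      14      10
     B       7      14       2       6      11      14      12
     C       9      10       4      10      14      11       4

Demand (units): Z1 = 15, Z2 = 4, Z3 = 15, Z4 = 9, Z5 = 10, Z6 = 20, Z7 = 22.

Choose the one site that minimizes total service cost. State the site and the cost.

Choose C only; total service cost 773.

With exactly 1 open, each office uses its cheapest among the chosen.
{C}: Z1→C 9·15=135, Z2→C 10·4=40, Z3→C 4·15=60, Z4→C 10·9=90, Z5→C 14·10=140, Z6→C 11·20=220, Z7→C 4·22=88. Service cost 773.
{B}: service cost 899
{A}: service cost 912
Among all 3 size-1 choices, {C} is lowest.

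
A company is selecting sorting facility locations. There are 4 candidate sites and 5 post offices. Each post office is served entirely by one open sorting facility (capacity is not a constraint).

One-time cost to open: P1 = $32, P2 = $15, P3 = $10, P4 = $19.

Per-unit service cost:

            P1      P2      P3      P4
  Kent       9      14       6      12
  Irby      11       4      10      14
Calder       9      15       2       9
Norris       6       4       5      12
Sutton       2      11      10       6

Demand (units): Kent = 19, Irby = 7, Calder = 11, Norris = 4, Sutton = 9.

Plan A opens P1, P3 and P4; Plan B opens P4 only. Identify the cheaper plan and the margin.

Plan A: {P1, P3, P4}: Kent→P3 6·19=114, Irby→P3 10·7=70, Calder→P3 2·11=22, Norris→P3 5·4=20, Sutton→P1 2·9=18. Service 244; fixed 61; total 305.
Plan B: {P4}: Kent→P4 12·19=228, Irby→P4 14·7=98, Calder→P4 9·11=99, Norris→P4 12·4=48, Sutton→P4 6·9=54. Service 527; fixed 19; total 546.
Difference: |305 − 546| = 241.

Plan A is cheaper by 241.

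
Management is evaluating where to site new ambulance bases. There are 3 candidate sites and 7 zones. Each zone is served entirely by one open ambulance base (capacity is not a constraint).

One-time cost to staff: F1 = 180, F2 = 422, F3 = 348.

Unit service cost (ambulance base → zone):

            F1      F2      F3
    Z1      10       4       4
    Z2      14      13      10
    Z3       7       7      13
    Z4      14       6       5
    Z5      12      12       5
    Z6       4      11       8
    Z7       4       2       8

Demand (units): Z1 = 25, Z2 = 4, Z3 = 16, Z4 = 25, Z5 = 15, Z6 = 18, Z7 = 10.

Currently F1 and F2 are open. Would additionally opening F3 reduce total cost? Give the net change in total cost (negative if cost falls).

No — net change +206 (cost rises by 206).

Current service cost with {F1, F2}: 686.
Adding F3: each zone re-picks its cheapest; new service cost 544, saving 142.
Extra fixed cost: 348. Net change = 348 − 142 = 206.
(Totals: 1288 → 1494.)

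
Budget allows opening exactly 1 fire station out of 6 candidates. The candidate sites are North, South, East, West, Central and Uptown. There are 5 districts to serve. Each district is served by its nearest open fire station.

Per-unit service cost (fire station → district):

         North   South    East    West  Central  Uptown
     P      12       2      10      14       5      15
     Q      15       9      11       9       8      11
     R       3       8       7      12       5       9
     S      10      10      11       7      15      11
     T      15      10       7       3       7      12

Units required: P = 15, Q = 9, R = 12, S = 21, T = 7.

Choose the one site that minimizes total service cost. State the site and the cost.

Choose South only; total service cost 487.

With exactly 1 open, each district uses its cheapest among the chosen.
{South}: P→South 2·15=30, Q→South 9·9=81, R→South 8·12=96, S→South 10·21=210, T→South 10·7=70. Service cost 487.
{Central}: service cost 571
{West}: service cost 603
Among all 6 size-1 choices, {South} is lowest.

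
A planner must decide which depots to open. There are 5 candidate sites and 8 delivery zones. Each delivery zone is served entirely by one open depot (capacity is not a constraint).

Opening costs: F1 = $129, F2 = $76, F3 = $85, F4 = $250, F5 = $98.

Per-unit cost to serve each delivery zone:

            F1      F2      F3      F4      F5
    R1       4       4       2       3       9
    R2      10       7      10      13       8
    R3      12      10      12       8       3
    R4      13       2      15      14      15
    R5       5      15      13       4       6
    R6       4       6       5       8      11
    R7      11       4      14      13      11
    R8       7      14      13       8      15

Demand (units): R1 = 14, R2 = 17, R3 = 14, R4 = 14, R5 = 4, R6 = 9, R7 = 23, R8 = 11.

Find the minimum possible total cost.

For any fixed open set, each delivery zone goes to its cheapest open site; total = fixed + service.
{F2, F5}: R1→F2 4·14=56, R2→F2 7·17=119, R3→F5 3·14=42, R4→F2 2·14=28, R5→F5 6·4=24, R6→F2 6·9=54, R7→F2 4·23=92, R8→F2 14·11=154. Service 569; fixed 174; total 743.
{F1, F2}: service 568 + fixed 205 = 773
{F1, F2, F5}: service 470 + fixed 303 = 773
{F1, F2, F3, F4, F5}: R1→F3 2·14=28, R2→F2 7·17=119, R3→F5 3·14=42, R4→F2 2·14=28, R5→F4 4·4=16, R6→F1 4·9=36, R7→F2 4·23=92, R8→F1 7·11=77. Service 438; fixed 638; total 1076.
No other subset beats 743.

Minimum total cost: 743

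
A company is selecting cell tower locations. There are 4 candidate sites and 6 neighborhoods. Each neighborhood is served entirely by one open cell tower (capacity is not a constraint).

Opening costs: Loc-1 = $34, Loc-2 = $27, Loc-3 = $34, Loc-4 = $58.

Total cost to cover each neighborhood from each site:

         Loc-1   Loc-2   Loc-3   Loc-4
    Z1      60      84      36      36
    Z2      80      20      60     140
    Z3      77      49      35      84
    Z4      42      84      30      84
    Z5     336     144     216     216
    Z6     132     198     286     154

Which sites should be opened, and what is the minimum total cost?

Open Loc-1, Loc-2 and Loc-3; minimum total cost 492.

For any fixed open set, each neighborhood goes to its cheapest open site; total = fixed + service.
{Loc-1, Loc-2, Loc-3}: Z1→Loc-3 36, Z2→Loc-2 20, Z3→Loc-3 35, Z4→Loc-3 30, Z5→Loc-2 144, Z6→Loc-1 132. Service 397; fixed 95; total 492.
{Loc-1, Loc-2}: service 447 + fixed 61 = 508
{Loc-2, Loc-3}: service 463 + fixed 61 = 524
{Loc-1, Loc-2, Loc-3, Loc-4}: service 397 + fixed 153 = 550
No other subset beats 492.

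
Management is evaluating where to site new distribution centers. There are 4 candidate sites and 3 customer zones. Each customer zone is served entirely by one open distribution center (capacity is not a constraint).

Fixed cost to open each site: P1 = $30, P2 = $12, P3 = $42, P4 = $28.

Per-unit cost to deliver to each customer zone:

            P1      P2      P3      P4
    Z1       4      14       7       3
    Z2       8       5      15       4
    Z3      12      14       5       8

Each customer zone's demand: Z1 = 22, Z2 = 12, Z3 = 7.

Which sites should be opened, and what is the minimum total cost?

For any fixed open set, each customer zone goes to its cheapest open site; total = fixed + service.
{P4}: Z1→P4 3·22=66, Z2→P4 4·12=48, Z3→P4 8·7=56. Service 170; fixed 28; total 198.
{P2, P4}: service 170 + fixed 40 = 210
{P3, P4}: service 149 + fixed 70 = 219
{P1, P2, P3, P4}: service 149 + fixed 112 = 261
No other subset beats 198.

Open P4 only; minimum total cost 198.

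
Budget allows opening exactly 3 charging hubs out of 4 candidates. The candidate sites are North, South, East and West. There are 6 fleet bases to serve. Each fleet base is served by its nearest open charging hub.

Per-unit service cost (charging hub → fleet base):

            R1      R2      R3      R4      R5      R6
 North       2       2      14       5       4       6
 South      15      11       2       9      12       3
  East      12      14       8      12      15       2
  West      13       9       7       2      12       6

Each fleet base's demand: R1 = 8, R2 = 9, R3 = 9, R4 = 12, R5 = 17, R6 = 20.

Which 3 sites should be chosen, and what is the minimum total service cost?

With exactly 3 open, each fleet base uses its cheapest among the chosen.
{North, South, West}: R1→North 2·8=16, R2→North 2·9=18, R3→South 2·9=18, R4→West 2·12=24, R5→North 4·17=68, R6→South 3·20=60. Service cost 204.
{North, South, East}: service cost 220
{North, East, West}: service cost 229
Among all 4 size-3 choices, {North, South, West} is lowest.

Choose North, South and West; total service cost 204.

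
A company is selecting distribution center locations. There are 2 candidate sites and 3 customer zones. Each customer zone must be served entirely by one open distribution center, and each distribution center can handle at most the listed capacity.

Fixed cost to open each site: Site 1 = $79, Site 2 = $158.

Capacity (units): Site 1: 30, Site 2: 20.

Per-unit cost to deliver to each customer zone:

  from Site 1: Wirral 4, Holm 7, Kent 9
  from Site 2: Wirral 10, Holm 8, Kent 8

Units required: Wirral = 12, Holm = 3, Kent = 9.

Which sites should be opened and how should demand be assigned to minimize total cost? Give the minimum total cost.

Minimum total cost: 229

Open {Site 1}: Wirral→Site 1 4·12=48, Holm→Site 1 7·3=21, Kent→Site 1 9·9=81.
Loads: Site 1 carries 24/30. Service 150; fixed 79; total 229.
Next best feasible plan costs 378.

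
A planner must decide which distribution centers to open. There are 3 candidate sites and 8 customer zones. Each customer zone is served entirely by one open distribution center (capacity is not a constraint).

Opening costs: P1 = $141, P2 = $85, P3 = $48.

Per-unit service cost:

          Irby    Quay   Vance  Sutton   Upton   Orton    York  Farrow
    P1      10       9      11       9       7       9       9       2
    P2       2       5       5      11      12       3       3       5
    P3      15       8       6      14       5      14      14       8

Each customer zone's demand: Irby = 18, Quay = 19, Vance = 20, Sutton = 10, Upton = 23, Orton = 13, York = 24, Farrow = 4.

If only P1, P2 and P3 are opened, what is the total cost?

Total cost: 829

Each customer zone is assigned to its cheapest site among the open ones.
{P1, P2, P3}: Irby→P2 2·18=36, Quay→P2 5·19=95, Vance→P2 5·20=100, Sutton→P1 9·10=90, Upton→P3 5·23=115, Orton→P2 3·13=39, York→P2 3·24=72, Farrow→P1 2·4=8. Service 555; fixed 274; total 829.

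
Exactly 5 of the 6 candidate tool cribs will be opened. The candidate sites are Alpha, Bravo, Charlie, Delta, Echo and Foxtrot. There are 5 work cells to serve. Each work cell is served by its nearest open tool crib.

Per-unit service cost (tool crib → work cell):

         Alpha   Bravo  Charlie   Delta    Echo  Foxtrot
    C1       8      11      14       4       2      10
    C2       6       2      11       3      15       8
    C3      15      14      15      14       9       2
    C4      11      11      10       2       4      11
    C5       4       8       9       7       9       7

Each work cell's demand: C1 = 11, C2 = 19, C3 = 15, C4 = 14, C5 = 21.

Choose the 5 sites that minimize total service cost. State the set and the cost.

With exactly 5 open, each work cell uses its cheapest among the chosen.
{Alpha, Bravo, Delta, Echo, Foxtrot}: C1→Echo 2·11=22, C2→Bravo 2·19=38, C3→Foxtrot 2·15=30, C4→Delta 2·14=28, C5→Alpha 4·21=84. Service cost 202.
{Alpha, Charlie, Delta, Echo, Foxtrot}: service cost 221
{Alpha, Bravo, Charlie, Delta, Foxtrot}: service cost 224
Among all 6 size-5 choices, {Alpha, Bravo, Delta, Echo, Foxtrot} is lowest.

Choose Alpha, Bravo, Delta, Echo and Foxtrot; total service cost 202.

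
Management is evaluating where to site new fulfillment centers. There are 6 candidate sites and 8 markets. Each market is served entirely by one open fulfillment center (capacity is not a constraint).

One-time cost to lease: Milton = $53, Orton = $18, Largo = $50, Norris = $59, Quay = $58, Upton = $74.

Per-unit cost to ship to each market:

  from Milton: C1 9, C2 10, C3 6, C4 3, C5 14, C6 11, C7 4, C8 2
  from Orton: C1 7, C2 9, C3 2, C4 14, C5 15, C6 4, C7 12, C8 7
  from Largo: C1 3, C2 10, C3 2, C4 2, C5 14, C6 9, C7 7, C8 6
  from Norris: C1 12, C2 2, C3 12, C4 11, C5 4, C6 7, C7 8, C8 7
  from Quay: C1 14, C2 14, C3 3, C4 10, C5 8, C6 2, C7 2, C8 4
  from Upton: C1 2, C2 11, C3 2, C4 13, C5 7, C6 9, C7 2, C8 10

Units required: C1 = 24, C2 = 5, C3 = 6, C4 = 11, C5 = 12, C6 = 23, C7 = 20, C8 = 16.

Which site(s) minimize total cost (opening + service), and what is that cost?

For any fixed open set, each market goes to its cheapest open site; total = fixed + service.
{Largo, Norris, Quay}: C1→Largo 3·24=72, C2→Norris 2·5=10, C3→Largo 2·6=12, C4→Largo 2·11=22, C5→Norris 4·12=48, C6→Quay 2·23=46, C7→Quay 2·20=40, C8→Quay 4·16=64. Service 314; fixed 167; total 481.
{Orton, Largo, Norris, Quay}: C1→Largo 3·24=72, C2→Norris 2·5=10, C3→Orton 2·6=12, C4→Largo 2·11=22, C5→Norris 4·12=48, C6→Quay 2·23=46, C7→Quay 2·20=40, C8→Quay 4·16=64. Service 314; fixed 185; total 499.
{Milton, Largo, Norris, Quay}: service 282 + fixed 220 = 502
{Milton, Orton, Largo, Norris, Quay, Upton}: C1→Upton 2·24=48, C2→Norris 2·5=10, C3→Orton 2·6=12, C4→Largo 2·11=22, C5→Norris 4·12=48, C6→Quay 2·23=46, C7→Quay 2·20=40, C8→Milton 2·16=32. Service 258; fixed 312; total 570.
No other subset beats 481.

Open Largo, Norris and Quay; minimum total cost 481.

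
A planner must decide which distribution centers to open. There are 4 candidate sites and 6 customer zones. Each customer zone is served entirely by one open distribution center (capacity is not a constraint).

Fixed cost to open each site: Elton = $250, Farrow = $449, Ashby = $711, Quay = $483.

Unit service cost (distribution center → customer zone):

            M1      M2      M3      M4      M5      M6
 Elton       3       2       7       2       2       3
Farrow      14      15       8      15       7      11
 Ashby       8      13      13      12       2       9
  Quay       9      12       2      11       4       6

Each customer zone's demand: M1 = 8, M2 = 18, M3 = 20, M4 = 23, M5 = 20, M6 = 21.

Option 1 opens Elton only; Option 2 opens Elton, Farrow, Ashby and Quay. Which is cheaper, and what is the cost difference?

Option 1 is cheaper by 1543.

Option 1: {Elton}: M1→Elton 3·8=24, M2→Elton 2·18=36, M3→Elton 7·20=140, M4→Elton 2·23=46, M5→Elton 2·20=40, M6→Elton 3·21=63. Service 349; fixed 250; total 599.
Option 2: {Elton, Farrow, Ashby, Quay}: M1→Elton 3·8=24, M2→Elton 2·18=36, M3→Quay 2·20=40, M4→Elton 2·23=46, M5→Elton 2·20=40, M6→Elton 3·21=63. Service 249; fixed 1893; total 2142.
Difference: |599 − 2142| = 1543.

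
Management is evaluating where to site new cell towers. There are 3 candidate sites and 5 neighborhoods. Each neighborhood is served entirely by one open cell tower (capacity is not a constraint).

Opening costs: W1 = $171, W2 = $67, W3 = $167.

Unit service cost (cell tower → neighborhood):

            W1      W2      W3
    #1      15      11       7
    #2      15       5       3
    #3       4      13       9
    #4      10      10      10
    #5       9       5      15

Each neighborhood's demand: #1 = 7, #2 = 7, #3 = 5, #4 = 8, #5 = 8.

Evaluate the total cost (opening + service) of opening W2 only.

Each neighborhood is assigned to its cheapest site among the open ones.
{W2}: #1→W2 11·7=77, #2→W2 5·7=35, #3→W2 13·5=65, #4→W2 10·8=80, #5→W2 5·8=40. Service 297; fixed 67; total 364.

Total cost: 364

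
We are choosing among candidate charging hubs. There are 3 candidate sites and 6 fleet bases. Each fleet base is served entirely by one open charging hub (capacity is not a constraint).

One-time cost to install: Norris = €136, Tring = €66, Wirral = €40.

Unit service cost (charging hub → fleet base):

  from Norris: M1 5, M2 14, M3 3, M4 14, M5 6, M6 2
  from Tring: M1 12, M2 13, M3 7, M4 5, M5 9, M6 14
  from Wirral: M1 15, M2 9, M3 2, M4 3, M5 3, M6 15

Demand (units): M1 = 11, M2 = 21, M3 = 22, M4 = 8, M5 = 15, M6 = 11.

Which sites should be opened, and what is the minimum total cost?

Open Norris and Wirral; minimum total cost 555.

For any fixed open set, each fleet base goes to its cheapest open site; total = fixed + service.
{Norris, Wirral}: M1→Norris 5·11=55, M2→Wirral 9·21=189, M3→Wirral 2·22=44, M4→Wirral 3·8=24, M5→Wirral 3·15=45, M6→Norris 2·11=22. Service 379; fixed 176; total 555.
{Norris, Tring, Wirral}: service 379 + fixed 242 = 621
{Wirral}: service 632 + fixed 40 = 672
(All 7 nonempty subsets were checked; Norris and Wirral is lowest.)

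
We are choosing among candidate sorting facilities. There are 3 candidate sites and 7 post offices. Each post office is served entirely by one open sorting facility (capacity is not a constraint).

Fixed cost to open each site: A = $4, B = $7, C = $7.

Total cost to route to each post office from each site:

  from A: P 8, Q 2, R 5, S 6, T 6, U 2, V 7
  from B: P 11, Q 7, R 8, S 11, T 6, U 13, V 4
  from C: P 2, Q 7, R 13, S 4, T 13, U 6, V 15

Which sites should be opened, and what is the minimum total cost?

Open A and C; minimum total cost 39.

For any fixed open set, each post office goes to its cheapest open site; total = fixed + service.
{A, C}: P→C 2, Q→A 2, R→A 5, S→C 4, T→A 6, U→A 2, V→A 7. Service 28; fixed 11; total 39.
{A}: P→A 8, Q→A 2, R→A 5, S→A 6, T→A 6, U→A 2, V→A 7. Service 36; fixed 4; total 40.
{A, B, C}: service 25 + fixed 18 = 43
(All 7 nonempty subsets were checked; A and C is lowest.)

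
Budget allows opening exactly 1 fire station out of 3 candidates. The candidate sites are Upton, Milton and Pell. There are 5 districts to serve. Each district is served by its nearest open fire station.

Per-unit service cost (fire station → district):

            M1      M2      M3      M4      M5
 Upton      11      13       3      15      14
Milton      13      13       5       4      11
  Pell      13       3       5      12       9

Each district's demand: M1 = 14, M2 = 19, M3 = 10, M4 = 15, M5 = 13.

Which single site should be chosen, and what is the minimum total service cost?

Choose Pell only; total service cost 586.

With exactly 1 open, each district uses its cheapest among the chosen.
{Pell}: M1→Pell 13·14=182, M2→Pell 3·19=57, M3→Pell 5·10=50, M4→Pell 12·15=180, M5→Pell 9·13=117. Service cost 586.
{Milton}: service cost 682
{Upton}: service cost 838
Among all 3 size-1 choices, {Pell} is lowest.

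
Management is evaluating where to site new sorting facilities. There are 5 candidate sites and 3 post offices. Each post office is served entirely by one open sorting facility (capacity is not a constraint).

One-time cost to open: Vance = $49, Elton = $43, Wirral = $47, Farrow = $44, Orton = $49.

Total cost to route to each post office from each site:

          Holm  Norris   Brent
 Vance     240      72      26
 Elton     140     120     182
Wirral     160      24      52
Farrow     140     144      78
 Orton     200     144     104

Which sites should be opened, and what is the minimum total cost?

For any fixed open set, each post office goes to its cheapest open site; total = fixed + service.
{Wirral}: Holm→Wirral 160, Norris→Wirral 24, Brent→Wirral 52. Service 236; fixed 47; total 283.
{Vance, Wirral}: service 210 + fixed 96 = 306
{Elton, Wirral}: Holm→Elton 140, Norris→Wirral 24, Brent→Wirral 52. Service 216; fixed 90; total 306.
{Vance, Elton, Wirral, Farrow, Orton}: Holm→Elton 140, Norris→Wirral 24, Brent→Vance 26. Service 190; fixed 232; total 422.
No other subset beats 283.

Open Wirral only; minimum total cost 283.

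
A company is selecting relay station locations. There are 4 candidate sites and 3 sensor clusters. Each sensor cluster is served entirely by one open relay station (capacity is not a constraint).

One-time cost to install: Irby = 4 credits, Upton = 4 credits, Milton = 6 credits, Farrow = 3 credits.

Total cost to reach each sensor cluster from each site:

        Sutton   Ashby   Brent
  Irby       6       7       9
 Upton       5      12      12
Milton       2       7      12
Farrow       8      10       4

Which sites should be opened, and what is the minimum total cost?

Open Milton and Farrow; minimum total cost 22.

For any fixed open set, each sensor cluster goes to its cheapest open site; total = fixed + service.
{Milton, Farrow}: Sutton→Milton 2, Ashby→Milton 7, Brent→Farrow 4. Service 13; fixed 9; total 22.
{Irby, Farrow}: Sutton→Irby 6, Ashby→Irby 7, Brent→Farrow 4. Service 17; fixed 7; total 24.
{Farrow}: service 22 + fixed 3 = 25
{Irby, Upton, Milton, Farrow}: service 13 + fixed 17 = 30
No other subset beats 22.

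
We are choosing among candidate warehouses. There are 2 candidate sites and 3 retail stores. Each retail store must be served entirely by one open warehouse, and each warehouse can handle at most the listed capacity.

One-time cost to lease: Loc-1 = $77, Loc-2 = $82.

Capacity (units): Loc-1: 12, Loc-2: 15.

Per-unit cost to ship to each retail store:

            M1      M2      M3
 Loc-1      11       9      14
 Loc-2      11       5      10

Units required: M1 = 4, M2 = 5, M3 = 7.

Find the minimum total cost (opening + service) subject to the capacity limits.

Open {Loc-1, Loc-2}: M1→Loc-1 11·4=44, M2→Loc-2 5·5=25, M3→Loc-2 10·7=70.
Loads: Loc-1 carries 4/12, Loc-2 carries 12/15. Service 139; fixed 159; total 298.
Next best feasible plan costs 318.

Minimum total cost: 298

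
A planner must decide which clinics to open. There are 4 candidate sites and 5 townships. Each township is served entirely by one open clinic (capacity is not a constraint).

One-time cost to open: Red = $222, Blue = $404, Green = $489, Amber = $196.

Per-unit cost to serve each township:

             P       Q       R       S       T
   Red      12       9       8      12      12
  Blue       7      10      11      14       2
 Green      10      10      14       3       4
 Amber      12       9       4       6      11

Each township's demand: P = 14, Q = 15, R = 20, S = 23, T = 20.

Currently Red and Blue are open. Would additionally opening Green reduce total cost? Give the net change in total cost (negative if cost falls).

No — net change +282 (cost rises by 282).

Current service cost with {Red, Blue}: 709.
Adding Green: each township re-picks its cheapest; new service cost 502, saving 207.
Extra fixed cost: 489. Net change = 489 − 207 = 282.
(Totals: 1335 → 1617.)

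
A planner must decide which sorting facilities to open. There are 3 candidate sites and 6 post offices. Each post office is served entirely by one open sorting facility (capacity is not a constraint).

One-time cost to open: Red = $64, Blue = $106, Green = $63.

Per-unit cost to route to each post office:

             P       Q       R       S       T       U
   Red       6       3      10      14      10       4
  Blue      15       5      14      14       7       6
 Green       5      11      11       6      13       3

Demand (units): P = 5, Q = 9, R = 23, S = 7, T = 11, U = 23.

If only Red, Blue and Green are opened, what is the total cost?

Each post office is assigned to its cheapest site among the open ones.
{Red, Blue, Green}: P→Green 5·5=25, Q→Red 3·9=27, R→Red 10·23=230, S→Green 6·7=42, T→Blue 7·11=77, U→Green 3·23=69. Service 470; fixed 233; total 703.

Total cost: 703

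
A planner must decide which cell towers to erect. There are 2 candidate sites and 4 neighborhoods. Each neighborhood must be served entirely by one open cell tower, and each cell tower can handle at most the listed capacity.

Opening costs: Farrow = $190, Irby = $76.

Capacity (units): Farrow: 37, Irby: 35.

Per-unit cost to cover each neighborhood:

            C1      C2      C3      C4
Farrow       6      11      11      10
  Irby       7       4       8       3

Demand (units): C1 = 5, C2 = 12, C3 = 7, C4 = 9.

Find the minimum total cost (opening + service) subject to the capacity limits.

Open {Irby}: C1→Irby 7·5=35, C2→Irby 4·12=48, C3→Irby 8·7=56, C4→Irby 3·9=27.
Loads: Irby carries 33/35. Service 166; fixed 76; total 242.
Next best feasible plan costs 427.

Minimum total cost: 242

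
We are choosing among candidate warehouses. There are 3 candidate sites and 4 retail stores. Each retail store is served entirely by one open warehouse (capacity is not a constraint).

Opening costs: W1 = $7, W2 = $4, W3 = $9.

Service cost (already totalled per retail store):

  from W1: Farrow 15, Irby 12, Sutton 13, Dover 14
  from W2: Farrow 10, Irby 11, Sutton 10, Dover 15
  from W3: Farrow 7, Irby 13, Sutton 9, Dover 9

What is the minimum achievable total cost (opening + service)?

Minimum total cost: 47

For any fixed open set, each retail store goes to its cheapest open site; total = fixed + service.
{W3}: Farrow→W3 7, Irby→W3 13, Sutton→W3 9, Dover→W3 9. Service 38; fixed 9; total 47.
{W2, W3}: service 36 + fixed 13 = 49
{W2}: service 46 + fixed 4 = 50
{W1, W2, W3}: Farrow→W3 7, Irby→W2 11, Sutton→W3 9, Dover→W3 9. Service 36; fixed 20; total 56.
No other subset beats 47.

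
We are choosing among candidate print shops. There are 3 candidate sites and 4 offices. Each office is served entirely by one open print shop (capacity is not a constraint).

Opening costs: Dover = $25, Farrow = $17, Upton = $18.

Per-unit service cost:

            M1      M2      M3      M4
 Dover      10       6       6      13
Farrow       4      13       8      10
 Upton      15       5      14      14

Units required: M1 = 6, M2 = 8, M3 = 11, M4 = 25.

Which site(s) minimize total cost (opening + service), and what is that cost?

For any fixed open set, each office goes to its cheapest open site; total = fixed + service.
{Dover, Farrow}: M1→Farrow 4·6=24, M2→Dover 6·8=48, M3→Dover 6·11=66, M4→Farrow 10·25=250. Service 388; fixed 42; total 430.
{Farrow, Upton}: M1→Farrow 4·6=24, M2→Upton 5·8=40, M3→Farrow 8·11=88, M4→Farrow 10·25=250. Service 402; fixed 35; total 437.
{Dover, Farrow, Upton}: service 380 + fixed 60 = 440
{Farrow}: service 466 + fixed 17 = 483
No other subset beats 430.

Open Dover and Farrow; minimum total cost 430.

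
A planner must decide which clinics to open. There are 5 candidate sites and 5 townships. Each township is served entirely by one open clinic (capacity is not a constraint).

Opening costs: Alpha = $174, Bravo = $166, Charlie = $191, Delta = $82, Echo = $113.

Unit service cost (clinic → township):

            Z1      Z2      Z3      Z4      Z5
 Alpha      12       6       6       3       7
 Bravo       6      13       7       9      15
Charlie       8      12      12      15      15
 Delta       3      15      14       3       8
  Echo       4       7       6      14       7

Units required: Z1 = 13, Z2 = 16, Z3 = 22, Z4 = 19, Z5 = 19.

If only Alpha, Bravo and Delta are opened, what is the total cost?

Each township is assigned to its cheapest site among the open ones.
{Alpha, Bravo, Delta}: Z1→Delta 3·13=39, Z2→Alpha 6·16=96, Z3→Alpha 6·22=132, Z4→Alpha 3·19=57, Z5→Alpha 7·19=133. Service 457; fixed 422; total 879.

Total cost: 879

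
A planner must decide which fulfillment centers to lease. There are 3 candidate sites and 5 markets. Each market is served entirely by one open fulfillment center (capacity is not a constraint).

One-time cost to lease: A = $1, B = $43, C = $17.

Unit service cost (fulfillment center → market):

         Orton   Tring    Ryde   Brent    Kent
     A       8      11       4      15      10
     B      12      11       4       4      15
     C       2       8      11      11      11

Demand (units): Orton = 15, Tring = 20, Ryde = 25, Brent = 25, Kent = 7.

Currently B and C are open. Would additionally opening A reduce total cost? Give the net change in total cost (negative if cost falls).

Current service cost with {B, C}: 467.
Adding A: each market re-picks its cheapest; new service cost 460, saving 7.
Extra fixed cost: 1. Net change = 1 − 7 = -6.
(Totals: 527 → 521.)

Yes — net change −6 (cost falls by 6).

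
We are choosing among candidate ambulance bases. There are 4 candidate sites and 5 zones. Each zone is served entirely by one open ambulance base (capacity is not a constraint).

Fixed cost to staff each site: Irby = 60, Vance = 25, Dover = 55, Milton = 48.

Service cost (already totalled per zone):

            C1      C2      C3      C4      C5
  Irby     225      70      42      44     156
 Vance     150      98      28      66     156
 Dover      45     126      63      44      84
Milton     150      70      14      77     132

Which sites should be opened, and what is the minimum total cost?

For any fixed open set, each zone goes to its cheapest open site; total = fixed + service.
{Dover, Milton}: C1→Dover 45, C2→Milton 70, C3→Milton 14, C4→Dover 44, C5→Dover 84. Service 257; fixed 103; total 360.
{Vance, Dover}: C1→Dover 45, C2→Vance 98, C3→Vance 28, C4→Dover 44, C5→Dover 84. Service 299; fixed 80; total 379.
{Vance, Dover, Milton}: C1→Dover 45, C2→Milton 70, C3→Milton 14, C4→Dover 44, C5→Dover 84. Service 257; fixed 128; total 385.
{Irby, Vance, Dover, Milton}: C1→Dover 45, C2→Irby 70, C3→Milton 14, C4→Irby 44, C5→Dover 84. Service 257; fixed 188; total 445.
No other subset beats 360.

Open Dover and Milton; minimum total cost 360.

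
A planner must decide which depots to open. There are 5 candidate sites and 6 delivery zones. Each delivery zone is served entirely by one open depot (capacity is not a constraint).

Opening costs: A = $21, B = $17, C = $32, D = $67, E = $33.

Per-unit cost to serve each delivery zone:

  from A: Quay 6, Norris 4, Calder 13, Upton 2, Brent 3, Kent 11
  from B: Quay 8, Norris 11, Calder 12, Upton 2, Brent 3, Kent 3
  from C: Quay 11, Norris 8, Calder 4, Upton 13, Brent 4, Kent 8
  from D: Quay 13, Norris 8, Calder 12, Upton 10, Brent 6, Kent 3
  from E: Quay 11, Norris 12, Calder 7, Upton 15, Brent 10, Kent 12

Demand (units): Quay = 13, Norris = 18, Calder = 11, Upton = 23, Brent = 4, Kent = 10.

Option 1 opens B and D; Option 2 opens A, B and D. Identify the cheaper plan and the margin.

Option 1: {B, D}: Quay→B 8·13=104, Norris→D 8·18=144, Calder→B 12·11=132, Upton→B 2·23=46, Brent→B 3·4=12, Kent→B 3·10=30. Service 468; fixed 84; total 552.
Option 2: {A, B, D}: Quay→A 6·13=78, Norris→A 4·18=72, Calder→B 12·11=132, Upton→A 2·23=46, Brent→A 3·4=12, Kent→B 3·10=30. Service 370; fixed 105; total 475.
Difference: |552 − 475| = 77.

Option 2 is cheaper by 77.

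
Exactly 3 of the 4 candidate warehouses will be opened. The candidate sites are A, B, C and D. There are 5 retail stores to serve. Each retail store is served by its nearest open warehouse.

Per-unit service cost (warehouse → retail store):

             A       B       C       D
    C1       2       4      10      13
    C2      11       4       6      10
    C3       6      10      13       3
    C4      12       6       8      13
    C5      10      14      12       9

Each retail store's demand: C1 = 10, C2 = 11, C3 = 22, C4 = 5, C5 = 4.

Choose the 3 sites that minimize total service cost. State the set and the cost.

Choose A, B and D; total service cost 196.

With exactly 3 open, each retail store uses its cheapest among the chosen.
{A, B, D}: C1→A 2·10=20, C2→B 4·11=44, C3→D 3·22=66, C4→B 6·5=30, C5→D 9·4=36. Service cost 196.
{B, C, D}: service cost 216
{A, C, D}: service cost 228
Among all 4 size-3 choices, {A, B, D} is lowest.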